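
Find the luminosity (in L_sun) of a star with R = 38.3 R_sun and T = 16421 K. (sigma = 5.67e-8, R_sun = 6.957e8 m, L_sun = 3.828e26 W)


R = 38.3 * 6.957e8 m = 2.664531e+10 m. L = 4*pi*R^2*sigma*T^4 = 4*pi*(2.664531e+10)^2 * 5.67e-8 * 16421^4 = 3.678179181e+31 W. L/L_sun = 3.678179181e+31 / 3.828e26 = 96086.1855

96086.1855 L_sun


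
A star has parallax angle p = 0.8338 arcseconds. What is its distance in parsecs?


d = 1/p = 1/0.8338 = 1.1993

1.1993 pc


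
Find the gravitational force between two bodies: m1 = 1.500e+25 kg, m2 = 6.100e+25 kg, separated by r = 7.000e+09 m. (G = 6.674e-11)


F = G*m1*m2/r^2 = 6.674e-11 * 1.500e+25 * 6.100e+25 / (7.000e+09)^2 = 6.674e-11 * 9.150e+50 / 4.900e+19 = 1.246e+21

1.246e+21 N


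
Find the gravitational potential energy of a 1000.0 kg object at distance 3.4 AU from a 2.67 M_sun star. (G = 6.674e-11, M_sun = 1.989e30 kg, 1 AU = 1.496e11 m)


M = 2.67 * 1.989e30 kg = 5.31063e+30 kg; r = 3.4 AU * 1.496e11 m/AU = 5.0864e+11 m. U = -GM*m/r = -(6.674e-11 * 5.31063e+30 * 1000.0) / 5.0864e+11 = -6.968e+11

-6.968e+11 J


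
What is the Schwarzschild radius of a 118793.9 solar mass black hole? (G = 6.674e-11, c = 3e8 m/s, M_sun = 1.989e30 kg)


M = 118793.9 * 1.989e30 kg = 2.362810671e+35 kg. rs = 2GM/c^2 = 2 * 6.674e-11 * 2.362810671e+35 / (3e8)^2 = 3.504e+08

3.504e+08 m


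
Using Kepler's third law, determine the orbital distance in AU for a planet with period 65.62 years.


a = P^(2/3) = 65.62^(2/3) = 16.2689

16.2689 AU


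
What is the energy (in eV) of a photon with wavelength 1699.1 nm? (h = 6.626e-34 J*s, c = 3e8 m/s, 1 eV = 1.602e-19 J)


E = hc/lambda = 6.626e-34 * 3e8 / 1.699e-06 = 1.170e-19 J = 0.7303 eV

0.7303 eV


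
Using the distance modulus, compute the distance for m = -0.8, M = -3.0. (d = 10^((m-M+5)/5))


d = 10^((m - M + 5)/5) = 10^((-0.8 - -3.0 + 5)/5) = 27.5423

27.5423 pc


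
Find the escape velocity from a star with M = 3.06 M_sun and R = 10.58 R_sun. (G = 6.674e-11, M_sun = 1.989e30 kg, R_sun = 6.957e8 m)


M = 3.06 * 1.989e30 kg = 6.08634e+30 kg; R = 10.58 * 6.957e8 m = 7.360506e+09 m. v_esc = sqrt(2GM/R) = sqrt(2 * 6.674e-11 * 6.08634e+30 / 7.360506e+09) = 332225.0445

332225.0445 m/s


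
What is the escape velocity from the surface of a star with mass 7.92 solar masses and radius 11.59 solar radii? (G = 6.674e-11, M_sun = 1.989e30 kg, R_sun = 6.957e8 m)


M = 7.92 * 1.989e30 kg = 1.575288e+31 kg; R = 11.59 * 6.957e8 m = 8.063163e+09 m. v_esc = sqrt(2GM/R) = sqrt(2 * 6.674e-11 * 1.575288e+31 / 8.063163e+09) = 510664.1399

510664.1399 m/s


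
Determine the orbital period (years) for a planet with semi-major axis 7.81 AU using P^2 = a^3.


P = a^(3/2) = 7.81^1.5 = 21.8261

21.8261 years


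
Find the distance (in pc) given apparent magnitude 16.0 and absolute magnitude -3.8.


d = 10^((m - M + 5)/5) = 10^((16.0 - -3.8 + 5)/5) = 91201.0839

91201.0839 pc


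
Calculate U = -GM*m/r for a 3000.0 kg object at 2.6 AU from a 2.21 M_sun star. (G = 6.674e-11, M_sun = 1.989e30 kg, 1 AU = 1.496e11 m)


M = 2.21 * 1.989e30 kg = 4.39569e+30 kg; r = 2.6 AU * 1.496e11 m/AU = 3.8896e+11 m. U = -GM*m/r = -(6.674e-11 * 4.39569e+30 * 3000.0) / 3.8896e+11 = -2.263e+12

-2.263e+12 J


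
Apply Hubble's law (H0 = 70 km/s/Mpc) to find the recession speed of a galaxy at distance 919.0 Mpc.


v = H0 * d = 70 * 919.0 = 64330.0

64330.0 km/s


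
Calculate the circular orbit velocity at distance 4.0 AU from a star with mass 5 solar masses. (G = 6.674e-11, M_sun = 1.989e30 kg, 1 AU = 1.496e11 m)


v = sqrt(GM/r) = sqrt(6.674e-11 * 9.945e+30 / 5.984e+11) = 33304.2534

33304.2534 m/s


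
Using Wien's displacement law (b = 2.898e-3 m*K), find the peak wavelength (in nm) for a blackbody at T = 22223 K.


lam_max = b / T = 2.898e-3 / 22223 = 1.304e-07 m = 130.4054 nm

130.4054 nm


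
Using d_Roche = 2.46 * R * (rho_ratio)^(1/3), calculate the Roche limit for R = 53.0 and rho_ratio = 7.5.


d_Roche = 2.46 * 53.0 * 7.5^(1/3) = 255.2102

255.2102


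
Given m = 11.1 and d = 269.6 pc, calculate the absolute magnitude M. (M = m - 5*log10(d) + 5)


M = m - 5*log10(d) + 5 = 11.1 - 5*log10(269.6) + 5 = 3.9464

3.9464


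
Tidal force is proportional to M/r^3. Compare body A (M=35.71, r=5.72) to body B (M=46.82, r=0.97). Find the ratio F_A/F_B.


Ratio = (M1/r1^3) / (M2/r2^3) = (35.71/5.72^3) / (46.82/0.97^3) = 0.0037

0.0037


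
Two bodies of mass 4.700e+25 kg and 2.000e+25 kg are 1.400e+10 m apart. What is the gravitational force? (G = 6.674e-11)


F = G*m1*m2/r^2 = 6.674e-11 * 4.700e+25 * 2.000e+25 / (1.400e+10)^2 = 6.674e-11 * 9.400e+50 / 1.960e+20 = 3.201e+20

3.201e+20 N


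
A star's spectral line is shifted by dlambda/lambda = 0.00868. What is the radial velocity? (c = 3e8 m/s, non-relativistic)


v = (dlambda/lambda) * c = 0.00868 * 3e8 = 2.604e+06

2.604e+06 m/s


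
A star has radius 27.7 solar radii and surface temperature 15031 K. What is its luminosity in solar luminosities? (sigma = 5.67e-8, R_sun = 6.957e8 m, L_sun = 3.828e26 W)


R = 27.7 * 6.957e8 m = 1.927089e+10 m. L = 4*pi*R^2*sigma*T^4 = 4*pi*(1.927089e+10)^2 * 5.67e-8 * 15031^4 = 1.350665998e+31 W. L/L_sun = 1.350665998e+31 / 3.828e26 = 35283.8557

35283.8557 L_sun


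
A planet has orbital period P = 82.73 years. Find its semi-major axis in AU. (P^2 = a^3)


a = P^(2/3) = 82.73^(2/3) = 18.9864

18.9864 AU


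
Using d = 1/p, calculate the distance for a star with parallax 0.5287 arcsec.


d = 1/p = 1/0.5287 = 1.8914

1.8914 pc


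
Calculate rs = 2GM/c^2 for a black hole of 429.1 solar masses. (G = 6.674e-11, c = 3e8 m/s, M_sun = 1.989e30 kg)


M = 429.1 * 1.989e30 kg = 8.534799e+32 kg. rs = 2GM/c^2 = 2 * 6.674e-11 * 8.534799e+32 / (3e8)^2 = 1.266e+06

1.266e+06 m


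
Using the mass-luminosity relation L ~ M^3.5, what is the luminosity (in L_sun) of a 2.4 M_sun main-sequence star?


L/L_sun = (M/M_sun)^3.5 = 2.4^3.5 = 21.416

21.416 L_sun


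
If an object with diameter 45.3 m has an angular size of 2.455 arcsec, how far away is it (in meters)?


D = size / theta_rad, theta_rad = 2.455 * pi/(180*3600) = 1.190e-05, D = 3.806e+06

3.806e+06 m


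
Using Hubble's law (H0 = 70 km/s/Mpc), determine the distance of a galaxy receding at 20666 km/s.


d = v / H0 = 20666 / 70 = 295.2286

295.2286 Mpc


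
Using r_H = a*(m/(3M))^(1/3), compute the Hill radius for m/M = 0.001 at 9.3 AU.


r_H = a * (m/3M)^(1/3) = 9.3 * (0.001/3)^(1/3) = 0.6448

0.6448 AU


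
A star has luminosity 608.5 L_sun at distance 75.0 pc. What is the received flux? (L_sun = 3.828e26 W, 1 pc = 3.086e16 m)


F = L / (4*pi*d^2) = 2.329e+29 / (4*pi*(2.314e+18)^2) = 3.460e-09

3.460e-09 W/m^2


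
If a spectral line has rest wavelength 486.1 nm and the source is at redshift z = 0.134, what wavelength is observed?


lam_obs = lam_emit * (1 + z) = 486.1 * (1 + 0.134) = 551.2374

551.2374 nm


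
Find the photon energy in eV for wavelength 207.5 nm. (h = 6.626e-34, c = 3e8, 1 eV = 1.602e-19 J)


E = hc/lambda = 6.626e-34 * 3e8 / 2.075e-07 = 9.580e-19 J = 5.9799 eV

5.9799 eV


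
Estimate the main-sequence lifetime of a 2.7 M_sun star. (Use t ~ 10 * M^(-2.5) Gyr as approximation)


t = 10 * M^(-2.5) = 10 * 2.7^(-2.5) = 0.8348

0.8348 Gyr


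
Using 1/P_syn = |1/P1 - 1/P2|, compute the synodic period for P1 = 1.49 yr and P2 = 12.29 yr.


1/P_syn = |1/P1 - 1/P2| = |1/1.49 - 1/12.29| => P_syn = 1.6956

1.6956 years


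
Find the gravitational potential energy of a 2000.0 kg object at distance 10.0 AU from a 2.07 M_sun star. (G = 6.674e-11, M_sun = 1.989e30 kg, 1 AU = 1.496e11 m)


M = 2.07 * 1.989e30 kg = 4.11723e+30 kg; r = 10.0 AU * 1.496e11 m/AU = 1.496e+12 m. U = -GM*m/r = -(6.674e-11 * 4.11723e+30 * 2000.0) / 1.496e+12 = -3.674e+11

-3.674e+11 J


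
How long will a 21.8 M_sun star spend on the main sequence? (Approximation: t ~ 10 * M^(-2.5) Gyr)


t = 10 * M^(-2.5) = 10 * 21.8^(-2.5) = 0.0045

0.0045 Gyr


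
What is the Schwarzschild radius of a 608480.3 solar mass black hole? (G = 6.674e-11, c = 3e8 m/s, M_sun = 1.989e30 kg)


M = 608480.3 * 1.989e30 kg = 1.210267317e+36 kg. rs = 2GM/c^2 = 2 * 6.674e-11 * 1.210267317e+36 / (3e8)^2 = 1.795e+09

1.795e+09 m


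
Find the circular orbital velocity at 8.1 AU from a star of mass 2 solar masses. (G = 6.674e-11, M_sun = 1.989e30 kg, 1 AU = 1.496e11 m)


v = sqrt(GM/r) = sqrt(6.674e-11 * 3.978e+30 / 1.212e+12) = 14801.8904

14801.8904 m/s


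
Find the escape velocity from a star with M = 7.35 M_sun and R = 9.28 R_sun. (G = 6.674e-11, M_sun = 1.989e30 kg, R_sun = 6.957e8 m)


M = 7.35 * 1.989e30 kg = 1.461915e+31 kg; R = 9.28 * 6.957e8 m = 6.456096e+09 m. v_esc = sqrt(2GM/R) = sqrt(2 * 6.674e-11 * 1.461915e+31 / 6.456096e+09) = 549773.9659

549773.9659 m/s


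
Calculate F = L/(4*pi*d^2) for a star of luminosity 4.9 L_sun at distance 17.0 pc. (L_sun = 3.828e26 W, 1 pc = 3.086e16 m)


F = L / (4*pi*d^2) = 1.876e+27 / (4*pi*(5.246e+17)^2) = 5.423e-10

5.423e-10 W/m^2


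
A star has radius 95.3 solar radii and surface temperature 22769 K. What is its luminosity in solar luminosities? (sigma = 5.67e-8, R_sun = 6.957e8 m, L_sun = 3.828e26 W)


R = 95.3 * 6.957e8 m = 6.630021e+10 m. L = 4*pi*R^2*sigma*T^4 = 4*pi*(6.630021e+10)^2 * 5.67e-8 * 22769^4 = 8.417799152e+32 W. L/L_sun = 8.417799152e+32 / 3.828e26 = 2.199e+06

2.199e+06 L_sun


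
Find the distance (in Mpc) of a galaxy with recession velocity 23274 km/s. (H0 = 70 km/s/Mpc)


d = v / H0 = 23274 / 70 = 332.4857

332.4857 Mpc


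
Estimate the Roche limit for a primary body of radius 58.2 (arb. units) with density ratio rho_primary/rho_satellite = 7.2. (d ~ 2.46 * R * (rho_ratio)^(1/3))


d_Roche = 2.46 * 58.2 * 7.2^(1/3) = 276.4621

276.4621


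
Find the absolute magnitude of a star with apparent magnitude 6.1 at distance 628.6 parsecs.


M = m - 5*log10(d) + 5 = 6.1 - 5*log10(628.6) + 5 = -2.8919

-2.8919


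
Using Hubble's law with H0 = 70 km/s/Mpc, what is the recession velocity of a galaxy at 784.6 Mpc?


v = H0 * d = 70 * 784.6 = 54922.0

54922.0 km/s


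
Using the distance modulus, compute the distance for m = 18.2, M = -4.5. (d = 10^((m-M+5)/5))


d = 10^((m - M + 5)/5) = 10^((18.2 - -4.5 + 5)/5) = 346736.8505

346736.8505 pc


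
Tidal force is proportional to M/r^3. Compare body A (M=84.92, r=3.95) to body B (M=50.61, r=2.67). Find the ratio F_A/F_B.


Ratio = (M1/r1^3) / (M2/r2^3) = (84.92/3.95^3) / (50.61/2.67^3) = 0.5182

0.5182


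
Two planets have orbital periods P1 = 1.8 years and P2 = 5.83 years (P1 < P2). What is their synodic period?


1/P_syn = |1/P1 - 1/P2| = |1/1.8 - 1/5.83| => P_syn = 2.604

2.604 years


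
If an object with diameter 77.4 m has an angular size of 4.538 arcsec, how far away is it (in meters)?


D = size / theta_rad, theta_rad = 4.538 * pi/(180*3600) = 2.200e-05, D = 3.518e+06

3.518e+06 m


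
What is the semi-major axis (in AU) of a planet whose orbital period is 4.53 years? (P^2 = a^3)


a = P^(2/3) = 4.53^(2/3) = 2.7378

2.7378 AU


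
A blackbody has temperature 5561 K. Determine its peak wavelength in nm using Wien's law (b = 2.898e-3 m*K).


lam_max = b / T = 2.898e-3 / 5561 = 5.211e-07 m = 521.1293 nm

521.1293 nm


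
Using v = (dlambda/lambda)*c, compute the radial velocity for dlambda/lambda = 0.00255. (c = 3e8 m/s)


v = (dlambda/lambda) * c = 0.00255 * 3e8 = 765000.0

765000.0 m/s


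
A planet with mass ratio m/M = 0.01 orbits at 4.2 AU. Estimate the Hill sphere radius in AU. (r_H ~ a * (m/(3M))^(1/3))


r_H = a * (m/3M)^(1/3) = 4.2 * (0.01/3)^(1/3) = 0.6274

0.6274 AU


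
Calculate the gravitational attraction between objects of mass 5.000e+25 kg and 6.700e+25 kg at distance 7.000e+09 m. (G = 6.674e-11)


F = G*m1*m2/r^2 = 6.674e-11 * 5.000e+25 * 6.700e+25 / (7.000e+09)^2 = 6.674e-11 * 3.350e+51 / 4.900e+19 = 4.563e+21

4.563e+21 N


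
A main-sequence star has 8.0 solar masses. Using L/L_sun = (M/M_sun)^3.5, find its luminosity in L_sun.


L/L_sun = (M/M_sun)^3.5 = 8.0^3.5 = 1448.1547

1448.1547 L_sun


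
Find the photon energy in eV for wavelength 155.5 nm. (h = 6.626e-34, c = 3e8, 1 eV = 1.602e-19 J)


E = hc/lambda = 6.626e-34 * 3e8 / 1.555e-07 = 1.278e-18 J = 7.9796 eV

7.9796 eV


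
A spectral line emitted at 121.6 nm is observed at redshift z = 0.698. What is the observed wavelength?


lam_obs = lam_emit * (1 + z) = 121.6 * (1 + 0.698) = 206.4768

206.4768 nm


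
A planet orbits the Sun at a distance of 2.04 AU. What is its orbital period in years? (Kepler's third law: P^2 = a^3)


P = a^(3/2) = 2.04^1.5 = 2.9137

2.9137 years


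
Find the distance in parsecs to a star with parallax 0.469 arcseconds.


d = 1/p = 1/0.469 = 2.1322

2.1322 pc


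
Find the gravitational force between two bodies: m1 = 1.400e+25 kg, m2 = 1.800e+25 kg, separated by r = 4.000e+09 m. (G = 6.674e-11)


F = G*m1*m2/r^2 = 6.674e-11 * 1.400e+25 * 1.800e+25 / (4.000e+09)^2 = 6.674e-11 * 2.520e+50 / 1.600e+19 = 1.051e+21

1.051e+21 N


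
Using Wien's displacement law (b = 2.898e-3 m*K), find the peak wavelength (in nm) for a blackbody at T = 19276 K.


lam_max = b / T = 2.898e-3 / 19276 = 1.503e-07 m = 150.3424 nm

150.3424 nm


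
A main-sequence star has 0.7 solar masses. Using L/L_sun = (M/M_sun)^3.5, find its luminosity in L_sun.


L/L_sun = (M/M_sun)^3.5 = 0.7^3.5 = 0.287

0.287 L_sun


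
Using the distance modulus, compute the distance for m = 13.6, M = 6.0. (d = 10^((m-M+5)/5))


d = 10^((m - M + 5)/5) = 10^((13.6 - 6.0 + 5)/5) = 331.1311

331.1311 pc


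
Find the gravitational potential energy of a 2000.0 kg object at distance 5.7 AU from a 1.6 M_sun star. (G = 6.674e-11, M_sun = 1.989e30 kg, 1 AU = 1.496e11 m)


M = 1.6 * 1.989e30 kg = 3.1824e+30 kg; r = 5.7 AU * 1.496e11 m/AU = 8.5272e+11 m. U = -GM*m/r = -(6.674e-11 * 3.1824e+30 * 2000.0) / 8.5272e+11 = -4.982e+11

-4.982e+11 J


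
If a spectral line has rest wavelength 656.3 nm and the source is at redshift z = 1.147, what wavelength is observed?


lam_obs = lam_emit * (1 + z) = 656.3 * (1 + 1.147) = 1409.0761

1409.0761 nm


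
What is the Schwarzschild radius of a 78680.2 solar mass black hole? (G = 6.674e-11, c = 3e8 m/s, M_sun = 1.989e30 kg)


M = 78680.2 * 1.989e30 kg = 1.564949178e+35 kg. rs = 2GM/c^2 = 2 * 6.674e-11 * 1.564949178e+35 / (3e8)^2 = 2.321e+08

2.321e+08 m


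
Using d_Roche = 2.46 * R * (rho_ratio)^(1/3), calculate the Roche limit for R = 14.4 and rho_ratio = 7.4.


d_Roche = 2.46 * 14.4 * 7.4^(1/3) = 69.0306

69.0306


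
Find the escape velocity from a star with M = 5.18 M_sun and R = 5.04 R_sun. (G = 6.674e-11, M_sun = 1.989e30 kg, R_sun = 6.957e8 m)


M = 5.18 * 1.989e30 kg = 1.030302e+31 kg; R = 5.04 * 6.957e8 m = 3.506328e+09 m. v_esc = sqrt(2GM/R) = sqrt(2 * 6.674e-11 * 1.030302e+31 / 3.506328e+09) = 626273.5938

626273.5938 m/s


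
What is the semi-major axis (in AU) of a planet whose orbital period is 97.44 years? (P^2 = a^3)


a = P^(2/3) = 97.44^(2/3) = 21.1751

21.1751 AU


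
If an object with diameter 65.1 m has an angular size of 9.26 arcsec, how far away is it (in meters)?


D = size / theta_rad, theta_rad = 9.26 * pi/(180*3600) = 4.489e-05, D = 1.450e+06

1.450e+06 m


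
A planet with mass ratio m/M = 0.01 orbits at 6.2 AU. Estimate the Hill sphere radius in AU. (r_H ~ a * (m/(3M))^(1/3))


r_H = a * (m/3M)^(1/3) = 6.2 * (0.01/3)^(1/3) = 0.9262

0.9262 AU


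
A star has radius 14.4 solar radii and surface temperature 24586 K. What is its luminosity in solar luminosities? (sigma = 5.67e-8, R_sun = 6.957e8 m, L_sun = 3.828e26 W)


R = 14.4 * 6.957e8 m = 1.001808e+10 m. L = 4*pi*R^2*sigma*T^4 = 4*pi*(1.001808e+10)^2 * 5.67e-8 * 24586^4 = 2.612843651e+31 W. L/L_sun = 2.612843651e+31 / 3.828e26 = 68256.1037

68256.1037 L_sun


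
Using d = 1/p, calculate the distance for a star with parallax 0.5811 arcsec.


d = 1/p = 1/0.5811 = 1.7209

1.7209 pc


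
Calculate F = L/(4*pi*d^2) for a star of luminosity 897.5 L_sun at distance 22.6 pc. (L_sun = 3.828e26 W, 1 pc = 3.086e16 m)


F = L / (4*pi*d^2) = 3.436e+29 / (4*pi*(6.974e+17)^2) = 5.621e-08

5.621e-08 W/m^2


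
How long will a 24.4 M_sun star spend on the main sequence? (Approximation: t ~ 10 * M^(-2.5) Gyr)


t = 10 * M^(-2.5) = 10 * 24.4^(-2.5) = 0.0034

0.0034 Gyr


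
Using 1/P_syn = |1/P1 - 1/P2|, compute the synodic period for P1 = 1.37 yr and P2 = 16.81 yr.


1/P_syn = |1/P1 - 1/P2| = |1/1.37 - 1/16.81| => P_syn = 1.4916

1.4916 years


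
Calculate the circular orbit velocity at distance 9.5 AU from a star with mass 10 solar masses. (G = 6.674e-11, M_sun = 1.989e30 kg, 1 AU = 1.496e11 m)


v = sqrt(GM/r) = sqrt(6.674e-11 * 1.989e+31 / 1.421e+12) = 30562.079

30562.079 m/s


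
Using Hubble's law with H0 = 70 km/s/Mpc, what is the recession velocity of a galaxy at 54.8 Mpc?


v = H0 * d = 70 * 54.8 = 3836.0

3836.0 km/s


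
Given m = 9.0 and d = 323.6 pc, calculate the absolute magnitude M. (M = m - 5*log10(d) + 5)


M = m - 5*log10(d) + 5 = 9.0 - 5*log10(323.6) + 5 = 1.45

1.45


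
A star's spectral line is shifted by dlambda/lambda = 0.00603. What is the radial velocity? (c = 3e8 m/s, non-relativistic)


v = (dlambda/lambda) * c = 0.00603 * 3e8 = 1.809e+06

1.809e+06 m/s


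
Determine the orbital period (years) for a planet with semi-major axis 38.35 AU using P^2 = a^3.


P = a^(3/2) = 38.35^1.5 = 237.4915

237.4915 years


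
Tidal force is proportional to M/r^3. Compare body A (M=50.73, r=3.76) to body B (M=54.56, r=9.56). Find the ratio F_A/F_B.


Ratio = (M1/r1^3) / (M2/r2^3) = (50.73/3.76^3) / (54.56/9.56^3) = 15.2827

15.2827


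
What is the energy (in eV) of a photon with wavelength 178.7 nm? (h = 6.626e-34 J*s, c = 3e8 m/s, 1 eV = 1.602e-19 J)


E = hc/lambda = 6.626e-34 * 3e8 / 1.787e-07 = 1.112e-18 J = 6.9436 eV

6.9436 eV


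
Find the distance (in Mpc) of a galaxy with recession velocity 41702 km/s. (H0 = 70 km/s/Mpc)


d = v / H0 = 41702 / 70 = 595.7429

595.7429 Mpc


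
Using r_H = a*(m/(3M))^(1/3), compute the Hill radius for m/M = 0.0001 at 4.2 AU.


r_H = a * (m/3M)^(1/3) = 4.2 * (0.0001/3)^(1/3) = 0.1352

0.1352 AU


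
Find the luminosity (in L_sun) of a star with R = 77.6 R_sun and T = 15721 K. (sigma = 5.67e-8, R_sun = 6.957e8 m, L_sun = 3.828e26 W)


R = 77.6 * 6.957e8 m = 5.398632e+10 m. L = 4*pi*R^2*sigma*T^4 = 4*pi*(5.398632e+10)^2 * 5.67e-8 * 15721^4 = 1.268472461e+32 W. L/L_sun = 1.268472461e+32 / 3.828e26 = 331366.8916

331366.8916 L_sun


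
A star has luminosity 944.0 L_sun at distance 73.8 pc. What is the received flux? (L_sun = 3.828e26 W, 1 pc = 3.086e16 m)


F = L / (4*pi*d^2) = 3.614e+29 / (4*pi*(2.277e+18)^2) = 5.544e-09

5.544e-09 W/m^2


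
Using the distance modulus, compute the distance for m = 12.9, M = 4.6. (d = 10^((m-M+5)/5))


d = 10^((m - M + 5)/5) = 10^((12.9 - 4.6 + 5)/5) = 457.0882

457.0882 pc


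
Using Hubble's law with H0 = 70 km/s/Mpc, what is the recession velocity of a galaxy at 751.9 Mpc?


v = H0 * d = 70 * 751.9 = 52633.0

52633.0 km/s


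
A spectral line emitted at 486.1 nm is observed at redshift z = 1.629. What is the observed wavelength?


lam_obs = lam_emit * (1 + z) = 486.1 * (1 + 1.629) = 1277.9569

1277.9569 nm


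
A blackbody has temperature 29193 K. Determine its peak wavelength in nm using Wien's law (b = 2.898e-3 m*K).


lam_max = b / T = 2.898e-3 / 29193 = 9.927e-08 m = 99.2704 nm

99.2704 nm


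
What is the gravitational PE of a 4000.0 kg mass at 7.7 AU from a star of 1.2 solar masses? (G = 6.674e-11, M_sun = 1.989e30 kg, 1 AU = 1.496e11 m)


M = 1.2 * 1.989e30 kg = 2.3868e+30 kg; r = 7.7 AU * 1.496e11 m/AU = 1.15192e+12 m. U = -GM*m/r = -(6.674e-11 * 2.3868e+30 * 4000.0) / 1.15192e+12 = -5.531e+11

-5.531e+11 J


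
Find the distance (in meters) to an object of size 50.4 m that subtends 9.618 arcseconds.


D = size / theta_rad, theta_rad = 9.618 * pi/(180*3600) = 4.663e-05, D = 1.081e+06

1.081e+06 m


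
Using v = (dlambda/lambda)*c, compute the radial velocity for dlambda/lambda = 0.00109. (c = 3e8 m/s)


v = (dlambda/lambda) * c = 0.00109 * 3e8 = 327000.0

327000.0 m/s


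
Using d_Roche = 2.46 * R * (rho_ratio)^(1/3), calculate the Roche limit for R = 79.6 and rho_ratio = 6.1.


d_Roche = 2.46 * 79.6 * 6.1^(1/3) = 357.7872

357.7872


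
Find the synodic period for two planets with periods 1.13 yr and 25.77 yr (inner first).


1/P_syn = |1/P1 - 1/P2| = |1/1.13 - 1/25.77| => P_syn = 1.1818

1.1818 years


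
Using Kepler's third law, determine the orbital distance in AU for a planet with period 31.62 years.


a = P^(2/3) = 31.62^(2/3) = 9.9994

9.9994 AU


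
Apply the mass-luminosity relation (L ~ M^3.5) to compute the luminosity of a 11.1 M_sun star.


L/L_sun = (M/M_sun)^3.5 = 11.1^3.5 = 4556.49

4556.49 L_sun


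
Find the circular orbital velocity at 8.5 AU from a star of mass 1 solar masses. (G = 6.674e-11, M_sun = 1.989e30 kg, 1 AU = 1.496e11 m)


v = sqrt(GM/r) = sqrt(6.674e-11 * 1.989e+30 / 1.272e+12) = 10217.2785

10217.2785 m/s


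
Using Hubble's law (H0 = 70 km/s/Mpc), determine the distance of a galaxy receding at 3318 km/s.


d = v / H0 = 3318 / 70 = 47.4

47.4 Mpc


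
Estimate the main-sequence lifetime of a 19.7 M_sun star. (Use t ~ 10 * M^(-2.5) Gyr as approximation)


t = 10 * M^(-2.5) = 10 * 19.7^(-2.5) = 0.0058

0.0058 Gyr


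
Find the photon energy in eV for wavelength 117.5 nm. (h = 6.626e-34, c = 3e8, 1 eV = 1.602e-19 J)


E = hc/lambda = 6.626e-34 * 3e8 / 1.175e-07 = 1.692e-18 J = 10.5602 eV

10.5602 eV


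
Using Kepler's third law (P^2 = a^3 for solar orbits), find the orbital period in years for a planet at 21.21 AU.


P = a^(3/2) = 21.21^1.5 = 97.6812

97.6812 years


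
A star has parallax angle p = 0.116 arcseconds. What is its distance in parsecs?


d = 1/p = 1/0.116 = 8.6207

8.6207 pc


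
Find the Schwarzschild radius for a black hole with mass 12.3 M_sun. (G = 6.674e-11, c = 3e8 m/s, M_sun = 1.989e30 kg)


M = 12.3 * 1.989e30 kg = 2.44647e+31 kg. rs = 2GM/c^2 = 2 * 6.674e-11 * 2.44647e+31 / (3e8)^2 = 36283.8684

36283.8684 m


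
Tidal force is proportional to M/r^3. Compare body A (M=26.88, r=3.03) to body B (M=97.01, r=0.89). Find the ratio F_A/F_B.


Ratio = (M1/r1^3) / (M2/r2^3) = (26.88/3.03^3) / (97.01/0.89^3) = 0.007

0.007


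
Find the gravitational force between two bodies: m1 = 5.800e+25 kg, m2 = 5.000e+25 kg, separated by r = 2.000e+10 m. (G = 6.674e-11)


F = G*m1*m2/r^2 = 6.674e-11 * 5.800e+25 * 5.000e+25 / (2.000e+10)^2 = 6.674e-11 * 2.900e+51 / 4.000e+20 = 4.839e+20

4.839e+20 N


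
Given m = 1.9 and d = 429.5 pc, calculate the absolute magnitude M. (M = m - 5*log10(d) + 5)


M = m - 5*log10(d) + 5 = 1.9 - 5*log10(429.5) + 5 = -6.2648

-6.2648


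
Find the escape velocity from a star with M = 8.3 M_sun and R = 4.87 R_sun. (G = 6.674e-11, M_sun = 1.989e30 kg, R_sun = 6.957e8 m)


M = 8.3 * 1.989e30 kg = 1.65087e+31 kg; R = 4.87 * 6.957e8 m = 3.388059e+09 m. v_esc = sqrt(2GM/R) = sqrt(2 * 6.674e-11 * 1.65087e+31 / 3.388059e+09) = 806471.5558

806471.5558 m/s


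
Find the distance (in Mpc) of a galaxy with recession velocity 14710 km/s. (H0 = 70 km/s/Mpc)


d = v / H0 = 14710 / 70 = 210.1429

210.1429 Mpc


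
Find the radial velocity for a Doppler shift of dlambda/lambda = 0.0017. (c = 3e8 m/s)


v = (dlambda/lambda) * c = 0.0017 * 3e8 = 510000.0

510000.0 m/s


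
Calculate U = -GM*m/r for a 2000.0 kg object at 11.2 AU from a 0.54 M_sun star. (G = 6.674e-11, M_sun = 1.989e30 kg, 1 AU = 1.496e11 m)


M = 0.54 * 1.989e30 kg = 1.07406e+30 kg; r = 11.2 AU * 1.496e11 m/AU = 1.67552e+12 m. U = -GM*m/r = -(6.674e-11 * 1.07406e+30 * 2000.0) / 1.67552e+12 = -8.556e+10

-8.556e+10 J


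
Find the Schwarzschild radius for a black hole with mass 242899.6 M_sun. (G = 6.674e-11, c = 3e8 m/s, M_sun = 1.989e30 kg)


M = 242899.6 * 1.989e30 kg = 4.831273044e+35 kg. rs = 2GM/c^2 = 2 * 6.674e-11 * 4.831273044e+35 / (3e8)^2 = 7.165e+08

7.165e+08 m


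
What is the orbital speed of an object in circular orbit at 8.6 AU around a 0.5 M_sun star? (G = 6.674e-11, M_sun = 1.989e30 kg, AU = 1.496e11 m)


v = sqrt(GM/r) = sqrt(6.674e-11 * 9.945e+29 / 1.287e+12) = 7182.58

7182.58 m/s


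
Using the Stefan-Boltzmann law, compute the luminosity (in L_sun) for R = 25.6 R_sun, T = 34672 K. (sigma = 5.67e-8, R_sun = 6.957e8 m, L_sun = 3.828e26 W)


R = 25.6 * 6.957e8 m = 1.780992e+10 m. L = 4*pi*R^2*sigma*T^4 = 4*pi*(1.780992e+10)^2 * 5.67e-8 * 34672^4 = 3.26612225e+32 W. L/L_sun = 3.26612225e+32 / 3.828e26 = 853218.9785

853218.9785 L_sun


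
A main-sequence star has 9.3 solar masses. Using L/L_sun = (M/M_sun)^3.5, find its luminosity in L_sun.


L/L_sun = (M/M_sun)^3.5 = 9.3^3.5 = 2452.9592

2452.9592 L_sun


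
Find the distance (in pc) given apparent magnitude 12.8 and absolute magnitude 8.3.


d = 10^((m - M + 5)/5) = 10^((12.8 - 8.3 + 5)/5) = 79.4328

79.4328 pc


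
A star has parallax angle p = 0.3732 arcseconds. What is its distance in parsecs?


d = 1/p = 1/0.3732 = 2.6795

2.6795 pc


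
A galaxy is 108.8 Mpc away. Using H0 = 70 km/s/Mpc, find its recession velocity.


v = H0 * d = 70 * 108.8 = 7616.0

7616.0 km/s


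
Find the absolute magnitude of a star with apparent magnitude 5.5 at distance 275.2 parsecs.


M = m - 5*log10(d) + 5 = 5.5 - 5*log10(275.2) + 5 = -1.6982

-1.6982


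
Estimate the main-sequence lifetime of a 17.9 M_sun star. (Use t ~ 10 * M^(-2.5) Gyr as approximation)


t = 10 * M^(-2.5) = 10 * 17.9^(-2.5) = 0.0074

0.0074 Gyr


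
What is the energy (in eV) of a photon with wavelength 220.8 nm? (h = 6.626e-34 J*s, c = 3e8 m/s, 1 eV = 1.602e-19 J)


E = hc/lambda = 6.626e-34 * 3e8 / 2.208e-07 = 9.003e-19 J = 5.6197 eV

5.6197 eV


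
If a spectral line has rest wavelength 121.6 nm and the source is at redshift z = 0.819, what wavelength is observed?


lam_obs = lam_emit * (1 + z) = 121.6 * (1 + 0.819) = 221.1904

221.1904 nm


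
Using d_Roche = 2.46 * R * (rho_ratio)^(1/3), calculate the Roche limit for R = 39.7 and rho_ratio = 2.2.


d_Roche = 2.46 * 39.7 * 2.2^(1/3) = 127.0184

127.0184


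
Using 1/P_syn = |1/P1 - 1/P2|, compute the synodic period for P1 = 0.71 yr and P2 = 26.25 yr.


1/P_syn = |1/P1 - 1/P2| = |1/0.71 - 1/26.25| => P_syn = 0.7297

0.7297 years


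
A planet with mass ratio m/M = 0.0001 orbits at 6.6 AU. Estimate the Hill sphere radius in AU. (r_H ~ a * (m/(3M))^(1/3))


r_H = a * (m/3M)^(1/3) = 6.6 * (0.0001/3)^(1/3) = 0.2124

0.2124 AU


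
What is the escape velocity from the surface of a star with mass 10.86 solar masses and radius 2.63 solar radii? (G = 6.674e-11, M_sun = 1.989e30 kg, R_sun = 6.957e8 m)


M = 10.86 * 1.989e30 kg = 2.160054e+31 kg; R = 2.63 * 6.957e8 m = 1.829691e+09 m. v_esc = sqrt(2GM/R) = sqrt(2 * 6.674e-11 * 2.160054e+31 / 1.829691e+09) = 1.255e+06

1.255e+06 m/s


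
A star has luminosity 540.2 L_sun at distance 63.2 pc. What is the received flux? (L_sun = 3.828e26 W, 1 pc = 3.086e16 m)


F = L / (4*pi*d^2) = 2.068e+29 / (4*pi*(1.950e+18)^2) = 4.326e-09

4.326e-09 W/m^2


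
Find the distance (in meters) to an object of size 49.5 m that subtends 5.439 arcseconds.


D = size / theta_rad, theta_rad = 5.439 * pi/(180*3600) = 2.637e-05, D = 1.877e+06

1.877e+06 m


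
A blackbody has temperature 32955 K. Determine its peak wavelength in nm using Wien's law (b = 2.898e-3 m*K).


lam_max = b / T = 2.898e-3 / 32955 = 8.794e-08 m = 87.9381 nm

87.9381 nm


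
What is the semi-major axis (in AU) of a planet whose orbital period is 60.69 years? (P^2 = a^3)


a = P^(2/3) = 60.69^(2/3) = 15.4435

15.4435 AU


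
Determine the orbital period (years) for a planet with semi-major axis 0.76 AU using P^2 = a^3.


P = a^(3/2) = 0.76^1.5 = 0.6626

0.6626 years


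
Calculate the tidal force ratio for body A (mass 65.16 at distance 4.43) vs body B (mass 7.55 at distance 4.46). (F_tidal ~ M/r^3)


Ratio = (M1/r1^3) / (M2/r2^3) = (65.16/4.43^3) / (7.55/4.46^3) = 8.807

8.807


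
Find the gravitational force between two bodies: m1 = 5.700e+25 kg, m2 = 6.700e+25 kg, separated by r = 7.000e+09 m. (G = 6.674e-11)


F = G*m1*m2/r^2 = 6.674e-11 * 5.700e+25 * 6.700e+25 / (7.000e+09)^2 = 6.674e-11 * 3.819e+51 / 4.900e+19 = 5.202e+21

5.202e+21 N


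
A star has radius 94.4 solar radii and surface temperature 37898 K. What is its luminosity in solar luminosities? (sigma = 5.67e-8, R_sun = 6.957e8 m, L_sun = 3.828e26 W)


R = 94.4 * 6.957e8 m = 6.567408e+10 m. L = 4*pi*R^2*sigma*T^4 = 4*pi*(6.567408e+10)^2 * 5.67e-8 * 37898^4 = 6.339369762e+33 W. L/L_sun = 6.339369762e+33 / 3.828e26 = 1.656e+07

1.656e+07 L_sun


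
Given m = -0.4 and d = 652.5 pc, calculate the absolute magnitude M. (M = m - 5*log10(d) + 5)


M = m - 5*log10(d) + 5 = -0.4 - 5*log10(652.5) + 5 = -9.4729

-9.4729


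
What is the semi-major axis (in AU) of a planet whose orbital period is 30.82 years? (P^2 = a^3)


a = P^(2/3) = 30.82^(2/3) = 9.83

9.83 AU


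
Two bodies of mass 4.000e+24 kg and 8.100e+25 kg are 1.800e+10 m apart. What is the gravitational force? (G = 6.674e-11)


F = G*m1*m2/r^2 = 6.674e-11 * 4.000e+24 * 8.100e+25 / (1.800e+10)^2 = 6.674e-11 * 3.240e+50 / 3.240e+20 = 6.674e+19

6.674e+19 N


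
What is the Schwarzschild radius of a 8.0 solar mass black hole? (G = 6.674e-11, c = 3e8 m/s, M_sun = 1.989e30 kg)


M = 8.0 * 1.989e30 kg = 1.5912e+31 kg. rs = 2GM/c^2 = 2 * 6.674e-11 * 1.5912e+31 / (3e8)^2 = 23599.264

23599.264 m


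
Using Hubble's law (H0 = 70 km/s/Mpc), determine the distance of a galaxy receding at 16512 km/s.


d = v / H0 = 16512 / 70 = 235.8857

235.8857 Mpc


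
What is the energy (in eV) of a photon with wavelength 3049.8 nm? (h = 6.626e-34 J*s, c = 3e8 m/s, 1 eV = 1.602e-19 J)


E = hc/lambda = 6.626e-34 * 3e8 / 3.050e-06 = 6.518e-20 J = 0.4069 eV

0.4069 eV


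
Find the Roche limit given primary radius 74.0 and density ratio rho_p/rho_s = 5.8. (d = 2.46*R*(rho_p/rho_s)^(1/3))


d_Roche = 2.46 * 74.0 * 5.8^(1/3) = 327.0716

327.0716


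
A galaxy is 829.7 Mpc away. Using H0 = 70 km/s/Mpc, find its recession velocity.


v = H0 * d = 70 * 829.7 = 58079.0

58079.0 km/s


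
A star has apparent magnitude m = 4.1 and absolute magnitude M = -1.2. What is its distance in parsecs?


d = 10^((m - M + 5)/5) = 10^((4.1 - -1.2 + 5)/5) = 114.8154

114.8154 pc


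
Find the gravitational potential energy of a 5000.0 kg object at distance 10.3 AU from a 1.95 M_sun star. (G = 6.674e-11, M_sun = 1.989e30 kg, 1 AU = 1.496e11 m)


M = 1.95 * 1.989e30 kg = 3.87855e+30 kg; r = 10.3 AU * 1.496e11 m/AU = 1.54088e+12 m. U = -GM*m/r = -(6.674e-11 * 3.87855e+30 * 5000.0) / 1.54088e+12 = -8.400e+11

-8.400e+11 J


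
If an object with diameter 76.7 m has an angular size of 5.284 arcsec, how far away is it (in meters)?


D = size / theta_rad, theta_rad = 5.284 * pi/(180*3600) = 2.562e-05, D = 2.994e+06

2.994e+06 m


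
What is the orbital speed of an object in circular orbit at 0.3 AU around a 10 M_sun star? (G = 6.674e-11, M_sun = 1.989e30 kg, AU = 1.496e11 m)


v = sqrt(GM/r) = sqrt(6.674e-11 * 1.989e+31 / 4.488e+10) = 171982.4251

171982.4251 m/s


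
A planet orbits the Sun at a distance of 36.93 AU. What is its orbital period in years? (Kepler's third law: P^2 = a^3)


P = a^(3/2) = 36.93^1.5 = 224.4238

224.4238 years


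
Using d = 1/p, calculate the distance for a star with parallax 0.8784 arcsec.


d = 1/p = 1/0.8784 = 1.1384

1.1384 pc


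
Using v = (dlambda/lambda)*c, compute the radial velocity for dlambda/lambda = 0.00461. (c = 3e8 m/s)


v = (dlambda/lambda) * c = 0.00461 * 3e8 = 1.383e+06

1.383e+06 m/s


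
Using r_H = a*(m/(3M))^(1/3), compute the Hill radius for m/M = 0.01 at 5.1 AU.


r_H = a * (m/3M)^(1/3) = 5.1 * (0.01/3)^(1/3) = 0.7618

0.7618 AU


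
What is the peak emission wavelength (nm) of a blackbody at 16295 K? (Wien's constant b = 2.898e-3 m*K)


lam_max = b / T = 2.898e-3 / 16295 = 1.778e-07 m = 177.846 nm

177.846 nm


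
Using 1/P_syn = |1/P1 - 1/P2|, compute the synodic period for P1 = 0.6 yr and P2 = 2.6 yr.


1/P_syn = |1/P1 - 1/P2| = |1/0.6 - 1/2.6| => P_syn = 0.78

0.78 years


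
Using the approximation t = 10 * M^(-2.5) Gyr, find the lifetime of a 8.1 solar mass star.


t = 10 * M^(-2.5) = 10 * 8.1^(-2.5) = 0.0536

0.0536 Gyr


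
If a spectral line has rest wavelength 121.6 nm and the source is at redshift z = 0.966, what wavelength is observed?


lam_obs = lam_emit * (1 + z) = 121.6 * (1 + 0.966) = 239.0656

239.0656 nm


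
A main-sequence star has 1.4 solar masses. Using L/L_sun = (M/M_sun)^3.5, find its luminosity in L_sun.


L/L_sun = (M/M_sun)^3.5 = 1.4^3.5 = 3.2467

3.2467 L_sun


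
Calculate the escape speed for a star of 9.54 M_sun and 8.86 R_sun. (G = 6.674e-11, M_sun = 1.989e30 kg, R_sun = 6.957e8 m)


M = 9.54 * 1.989e30 kg = 1.897506e+31 kg; R = 8.86 * 6.957e8 m = 6.163902e+09 m. v_esc = sqrt(2GM/R) = sqrt(2 * 6.674e-11 * 1.897506e+31 / 6.163902e+09) = 641020.3475

641020.3475 m/s


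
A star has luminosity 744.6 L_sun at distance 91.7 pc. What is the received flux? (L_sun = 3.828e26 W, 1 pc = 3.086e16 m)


F = L / (4*pi*d^2) = 2.850e+29 / (4*pi*(2.830e+18)^2) = 2.832e-09

2.832e-09 W/m^2


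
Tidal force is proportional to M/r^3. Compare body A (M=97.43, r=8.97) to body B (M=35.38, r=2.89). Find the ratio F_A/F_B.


Ratio = (M1/r1^3) / (M2/r2^3) = (97.43/8.97^3) / (35.38/2.89^3) = 0.0921

0.0921


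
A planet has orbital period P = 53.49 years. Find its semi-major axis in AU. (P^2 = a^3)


a = P^(2/3) = 53.49^(2/3) = 14.1965

14.1965 AU


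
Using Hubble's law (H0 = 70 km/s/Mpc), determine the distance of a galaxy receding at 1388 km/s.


d = v / H0 = 1388 / 70 = 19.8286

19.8286 Mpc


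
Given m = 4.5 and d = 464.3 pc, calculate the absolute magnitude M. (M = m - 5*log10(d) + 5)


M = m - 5*log10(d) + 5 = 4.5 - 5*log10(464.3) + 5 = -3.834

-3.834


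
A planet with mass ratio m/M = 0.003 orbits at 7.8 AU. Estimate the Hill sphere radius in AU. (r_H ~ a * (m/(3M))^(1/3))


r_H = a * (m/3M)^(1/3) = 7.8 * (0.003/3)^(1/3) = 0.78

0.78 AU


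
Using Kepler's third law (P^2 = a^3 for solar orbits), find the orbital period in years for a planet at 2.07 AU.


P = a^(3/2) = 2.07^1.5 = 2.9782

2.9782 years


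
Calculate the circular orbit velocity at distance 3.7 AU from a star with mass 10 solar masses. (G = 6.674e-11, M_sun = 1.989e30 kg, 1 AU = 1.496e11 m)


v = sqrt(GM/r) = sqrt(6.674e-11 * 1.989e+31 / 5.535e+11) = 48971.5482

48971.5482 m/s


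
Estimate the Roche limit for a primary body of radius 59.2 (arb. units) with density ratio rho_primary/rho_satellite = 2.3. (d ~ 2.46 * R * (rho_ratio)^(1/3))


d_Roche = 2.46 * 59.2 * 2.3^(1/3) = 192.2351

192.2351


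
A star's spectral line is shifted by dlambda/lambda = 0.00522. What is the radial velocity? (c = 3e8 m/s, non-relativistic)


v = (dlambda/lambda) * c = 0.00522 * 3e8 = 1.566e+06

1.566e+06 m/s


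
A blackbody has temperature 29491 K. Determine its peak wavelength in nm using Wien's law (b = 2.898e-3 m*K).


lam_max = b / T = 2.898e-3 / 29491 = 9.827e-08 m = 98.2673 nm

98.2673 nm


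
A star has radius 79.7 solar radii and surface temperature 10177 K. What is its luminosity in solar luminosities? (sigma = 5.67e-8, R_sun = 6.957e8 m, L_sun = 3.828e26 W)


R = 79.7 * 6.957e8 m = 5.544729e+10 m. L = 4*pi*R^2*sigma*T^4 = 4*pi*(5.544729e+10)^2 * 5.67e-8 * 10177^4 = 2.349809582e+31 W. L/L_sun = 2.349809582e+31 / 3.828e26 = 61384.7853

61384.7853 L_sun


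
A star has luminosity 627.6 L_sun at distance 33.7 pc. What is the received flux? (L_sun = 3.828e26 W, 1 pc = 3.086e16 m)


F = L / (4*pi*d^2) = 2.402e+29 / (4*pi*(1.040e+18)^2) = 1.768e-08

1.768e-08 W/m^2


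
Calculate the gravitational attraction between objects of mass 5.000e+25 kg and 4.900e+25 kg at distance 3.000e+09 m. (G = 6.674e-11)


F = G*m1*m2/r^2 = 6.674e-11 * 5.000e+25 * 4.900e+25 / (3.000e+09)^2 = 6.674e-11 * 2.450e+51 / 9.000e+18 = 1.817e+22

1.817e+22 N


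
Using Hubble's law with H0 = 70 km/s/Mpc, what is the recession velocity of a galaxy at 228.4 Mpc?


v = H0 * d = 70 * 228.4 = 15988.0

15988.0 km/s


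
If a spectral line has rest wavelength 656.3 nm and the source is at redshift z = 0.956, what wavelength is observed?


lam_obs = lam_emit * (1 + z) = 656.3 * (1 + 0.956) = 1283.7228

1283.7228 nm


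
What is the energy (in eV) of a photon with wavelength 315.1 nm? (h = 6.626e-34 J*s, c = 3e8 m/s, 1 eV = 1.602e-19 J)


E = hc/lambda = 6.626e-34 * 3e8 / 3.151e-07 = 6.308e-19 J = 3.9379 eV

3.9379 eV


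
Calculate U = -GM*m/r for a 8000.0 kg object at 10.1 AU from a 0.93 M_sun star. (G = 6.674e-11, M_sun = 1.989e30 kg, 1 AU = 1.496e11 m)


M = 0.93 * 1.989e30 kg = 1.84977e+30 kg; r = 10.1 AU * 1.496e11 m/AU = 1.51096e+12 m. U = -GM*m/r = -(6.674e-11 * 1.84977e+30 * 8000.0) / 1.51096e+12 = -6.536e+11

-6.536e+11 J


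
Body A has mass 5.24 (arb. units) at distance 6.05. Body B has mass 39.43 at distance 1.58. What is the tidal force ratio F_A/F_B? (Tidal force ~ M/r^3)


Ratio = (M1/r1^3) / (M2/r2^3) = (5.24/6.05^3) / (39.43/1.58^3) = 0.0024

0.0024


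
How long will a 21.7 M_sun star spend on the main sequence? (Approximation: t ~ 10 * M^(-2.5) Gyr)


t = 10 * M^(-2.5) = 10 * 21.7^(-2.5) = 0.0046

0.0046 Gyr


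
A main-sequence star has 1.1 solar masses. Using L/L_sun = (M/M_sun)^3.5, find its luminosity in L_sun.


L/L_sun = (M/M_sun)^3.5 = 1.1^3.5 = 1.396

1.396 L_sun


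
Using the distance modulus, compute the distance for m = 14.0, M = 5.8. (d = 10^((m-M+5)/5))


d = 10^((m - M + 5)/5) = 10^((14.0 - 5.8 + 5)/5) = 436.5158

436.5158 pc


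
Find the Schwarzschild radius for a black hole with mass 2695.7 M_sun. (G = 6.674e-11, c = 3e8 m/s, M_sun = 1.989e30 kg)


M = 2695.7 * 1.989e30 kg = 5.3617473e+33 kg. rs = 2GM/c^2 = 2 * 6.674e-11 * 5.3617473e+33 / (3e8)^2 = 7.952e+06

7.952e+06 m


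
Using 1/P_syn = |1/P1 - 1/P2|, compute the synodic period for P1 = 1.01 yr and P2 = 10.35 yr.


1/P_syn = |1/P1 - 1/P2| = |1/1.01 - 1/10.35| => P_syn = 1.1192

1.1192 years


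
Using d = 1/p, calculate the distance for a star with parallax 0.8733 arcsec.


d = 1/p = 1/0.8733 = 1.1451

1.1451 pc


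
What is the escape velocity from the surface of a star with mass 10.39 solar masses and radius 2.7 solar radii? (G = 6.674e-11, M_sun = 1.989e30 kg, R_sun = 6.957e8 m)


M = 10.39 * 1.989e30 kg = 2.066571e+31 kg; R = 2.7 * 6.957e8 m = 1.87839e+09 m. v_esc = sqrt(2GM/R) = sqrt(2 * 6.674e-11 * 2.066571e+31 / 1.87839e+09) = 1.212e+06

1.212e+06 m/s


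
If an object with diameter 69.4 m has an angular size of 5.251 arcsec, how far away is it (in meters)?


D = size / theta_rad, theta_rad = 5.251 * pi/(180*3600) = 2.546e-05, D = 2.726e+06

2.726e+06 m


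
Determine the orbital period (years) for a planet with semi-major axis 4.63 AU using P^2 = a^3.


P = a^(3/2) = 4.63^1.5 = 9.9626

9.9626 years


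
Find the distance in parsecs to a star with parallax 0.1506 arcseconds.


d = 1/p = 1/0.1506 = 6.6401

6.6401 pc


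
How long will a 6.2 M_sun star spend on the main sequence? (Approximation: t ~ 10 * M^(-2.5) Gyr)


t = 10 * M^(-2.5) = 10 * 6.2^(-2.5) = 0.1045

0.1045 Gyr
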